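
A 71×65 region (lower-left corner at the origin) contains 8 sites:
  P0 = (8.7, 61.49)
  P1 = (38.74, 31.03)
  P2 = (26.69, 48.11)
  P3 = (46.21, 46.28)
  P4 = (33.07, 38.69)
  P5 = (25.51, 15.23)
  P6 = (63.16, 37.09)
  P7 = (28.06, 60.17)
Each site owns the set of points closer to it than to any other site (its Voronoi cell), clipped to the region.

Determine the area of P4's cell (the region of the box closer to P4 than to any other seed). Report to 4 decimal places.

1. box [0,71]×[0,65]: [(0, 0) (71, 0) (71, 65) (0, 65)]
2. ⊥bis P4·P0 via (20.885,50.09): [(0, 27.7669) (0, 0) (71, 0) (71, 65) (34.8344, 65)]  |A|=3966.5022
3. ⊥bis P4·P1 via (35.905,34.86): [(0, 27.7669) (0, 8.2828) (71, 60.8376) (71, 65) (34.8344, 65)]  |A|=1512.7269
4. ⊥bis P4·P2 via (29.88,43.4): [(0, 23.1628) (0, 8.2828) (71, 60.8376) (71, 65) (61.7722, 65)]  |A|=869.0376
5. ⊥bis P4·P3 via (39.64,42.485): [(36.5155, 47.8941) (0, 23.1628) (0, 8.2828) (41.6066, 39.0804)]  |A|=533.4271
6. ⊥bis P4·P5 via (29.29,26.96): [(36.5155, 47.8941) (13.2421, 32.1314) (26.4631, 27.871) (41.6066, 39.0804)]  |A|=249.0463
7. ⊥bis P4·P6 via (48.115,37.89): [(36.5155, 47.8941) (13.2421, 32.1314) (26.4631, 27.871) (41.6066, 39.0804)]  |A|=249.0463
8. ⊥bis P4·P7 via (30.565,49.43): [(36.5155, 47.8941) (13.2421, 32.1314) (26.4631, 27.871) (41.6066, 39.0804)]  |A|=249.0463
9. canonical 4-gon: [(36.5155, 47.8941) (13.2421, 32.1314) (26.4631, 27.871) (41.6066, 39.0804)]
10. shoelace: 249.0463

Area of P4's cell: 249.0463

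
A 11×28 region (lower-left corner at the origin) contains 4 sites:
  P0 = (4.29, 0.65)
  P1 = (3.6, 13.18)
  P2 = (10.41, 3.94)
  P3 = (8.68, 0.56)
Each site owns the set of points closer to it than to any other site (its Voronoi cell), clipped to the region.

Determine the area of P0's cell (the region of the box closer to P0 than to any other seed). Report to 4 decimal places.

1. box [0,11]×[0,28]: [(0, 0) (11, 0) (11, 28) (0, 28)]
2. ⊥bis P0·P1 via (3.945,6.915): [(0, 6.6978) (0, 0) (11, 0) (11, 7.3035)]  |A|=77.0069
3. ⊥bis P0·P2 via (7.35,2.295): [(4.8399, 6.9643) (0, 6.6978) (0, 0) (8.5837, 0)]  |A|=46.098
4. ⊥bis P0·P3 via (6.485,0.605): [(6.5501, 3.7829) (4.8399, 6.9643) (0, 6.6978) (0, 0) (6.4726, 0)]  |A|=42.1049
5. canonical 5-gon: [(6.5501, 3.7829) (4.8399, 6.9643) (0, 6.6978) (0, 0) (6.4726, 0)]
6. shoelace: 42.1049

Area of P0's cell: 42.1049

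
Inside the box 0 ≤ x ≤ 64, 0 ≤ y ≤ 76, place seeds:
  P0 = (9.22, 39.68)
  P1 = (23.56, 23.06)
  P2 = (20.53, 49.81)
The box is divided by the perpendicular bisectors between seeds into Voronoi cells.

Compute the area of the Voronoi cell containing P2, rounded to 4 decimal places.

Area of P2's cell: 2154.4159

1. box [0,64]×[0,76]: [(0, 0) (64, 0) (64, 76) (0, 76)]
2. ⊥bis P2·P0 via (14.875,44.745): [(0, 61.3527) (54.9516, 0) (64, 0) (64, 76) (0, 76)]  |A|=3178.2834
3. ⊥bis P2·P1 via (22.045,36.435): [(0, 61.3527) (22.2929, 36.4631) (64, 41.1873) (64, 76) (0, 76)]  |A|=2154.4159
4. canonical 5-gon: [(0, 61.3527) (22.2929, 36.4631) (64, 41.1873) (64, 76) (0, 76)]
5. shoelace: 2154.4159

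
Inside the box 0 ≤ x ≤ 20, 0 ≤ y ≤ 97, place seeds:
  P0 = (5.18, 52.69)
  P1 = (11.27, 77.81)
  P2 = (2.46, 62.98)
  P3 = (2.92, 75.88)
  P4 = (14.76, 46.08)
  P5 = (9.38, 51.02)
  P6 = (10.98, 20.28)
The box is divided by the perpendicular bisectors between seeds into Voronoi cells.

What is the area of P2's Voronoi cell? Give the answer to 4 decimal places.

Area of P2's cell: 147.4946

1. box [0,20]×[0,97]: [(0, 0) (20, 0) (20, 97) (0, 97)]
2. ⊥bis P2·P0 via (3.82,57.835): [(0, 56.8252) (20, 62.1119) (20, 97) (0, 97)]  |A|=750.6283
3. ⊥bis P2·P1 via (6.865,70.395): [(0, 74.4733) (0, 56.8252) (20, 62.1119) (20, 62.5919)]  |A|=181.2803
4. ⊥bis P2·P3 via (2.69,69.43): [(8.8597, 69.21) (0, 69.5259) (0, 56.8252) (20, 62.1119) (20, 62.5919)]  |A|=159.3643
5. ⊥bis P2·P4 via (8.61,54.53): [(19.8277, 62.6943) (8.8597, 69.21) (0, 69.5259) (0, 56.8252) (18.4728, 61.7082)]  |A|=158.8434
6. ⊥bis P2·P5 via (5.92,57): [(17.8215, 63.8861) (8.8597, 69.21) (0, 69.5259) (0, 56.8252) (10.3434, 59.5594)]  |A|=147.4946
7. ⊥bis P2·P6 via (6.72,41.63): [(17.8215, 63.8861) (8.8597, 69.21) (0, 69.5259) (0, 56.8252) (10.3434, 59.5594)]  |A|=147.4946
8. canonical 5-gon: [(17.8215, 63.8861) (8.8597, 69.21) (0, 69.5259) (0, 56.8252) (10.3434, 59.5594)]
9. shoelace: 147.4946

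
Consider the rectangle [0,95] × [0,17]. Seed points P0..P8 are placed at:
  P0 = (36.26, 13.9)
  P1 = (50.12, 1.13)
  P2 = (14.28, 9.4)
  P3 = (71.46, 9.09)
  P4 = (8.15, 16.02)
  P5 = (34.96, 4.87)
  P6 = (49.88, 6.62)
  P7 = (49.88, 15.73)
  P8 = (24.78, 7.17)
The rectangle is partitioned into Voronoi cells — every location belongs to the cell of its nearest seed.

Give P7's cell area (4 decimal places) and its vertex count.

1. box [0,95]×[0,17]: [(0, 0) (95, 0) (95, 17) (0, 17)]
2. ⊥bis P7·P0 via (43.07,14.815): [(45.0606, 0) (95, 0) (95, 17) (42.7764, 17)]  |A|=868.3856
3. ⊥bis P7·P1 via (50,8.43): [(43.9413, 8.3304) (95, 9.1697) (95, 17) (42.7764, 17)]  |A|=426.2805
4. ⊥bis P7·P2 via (32.08,12.565): [(43.9413, 8.3304) (95, 9.1697) (95, 17) (42.7764, 17)]  |A|=426.2805
5. ⊥bis P7·P3 via (60.67,12.41): [(43.9413, 8.3304) (59.4934, 8.5861) (62.0823, 17) (42.7764, 17)]  |A|=148.7835
6. ⊥bis P7·P4 via (29.015,15.875): [(43.9413, 8.3304) (59.4934, 8.5861) (62.0823, 17) (42.7764, 17)]  |A|=148.7835
7. ⊥bis P7·P5 via (42.42,10.3): [(43.9413, 8.3304) (59.4934, 8.5861) (62.0823, 17) (42.7764, 17)]  |A|=148.7835
8. ⊥bis P7·P6 via (49.88,11.175): [(43.5591, 11.175) (60.29, 11.175) (62.0823, 17) (42.7764, 17)]  |A|=104.9572
9. ⊥bis P7·P8 via (37.33,11.45): [(43.5591, 11.175) (60.29, 11.175) (62.0823, 17) (42.7764, 17)]  |A|=104.9572
10. canonical 4-gon: [(43.5591, 11.175) (60.29, 11.175) (62.0823, 17) (42.7764, 17)]
11. shoelace: 104.9572

Area of P7's cell: 104.9572 (4 vertices)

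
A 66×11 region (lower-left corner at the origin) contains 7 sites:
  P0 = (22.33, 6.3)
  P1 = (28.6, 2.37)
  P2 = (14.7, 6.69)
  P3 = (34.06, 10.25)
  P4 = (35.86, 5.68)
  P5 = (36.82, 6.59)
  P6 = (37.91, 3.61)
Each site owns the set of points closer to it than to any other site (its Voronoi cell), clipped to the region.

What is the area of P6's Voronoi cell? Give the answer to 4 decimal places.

1. box [0,66]×[0,11]: [(0, 0) (66, 0) (66, 11) (0, 11)]
2. ⊥bis P6·P0 via (30.12,4.955): [(29.2645, 0) (66, 0) (66, 11) (31.1637, 11)]  |A|=393.6449
3. ⊥bis P6·P1 via (33.255,2.99): [(33.6532, 0) (66, 0) (66, 11) (32.1881, 11)]  |A|=363.8724
4. ⊥bis P6·P2 via (26.305,5.15): [(33.6532, 0) (66, 0) (66, 11) (32.1881, 11)]  |A|=363.8724
5. ⊥bis P6·P3 via (35.985,6.93): [(32.9636, 5.1781) (33.6532, 0) (66, 0) (66, 11) (43.0044, 11)]  |A|=332.3868
6. ⊥bis P6·P4 via (36.885,4.645): [(33.4833, 1.2761) (33.6532, 0) (66, 0) (66, 11) (43.302, 11)]  |A|=309.8376
7. ⊥bis P6·P5 via (37.365,5.1): [(37.3324, 5.0881) (33.4833, 1.2761) (33.6532, 0) (66, 0) (66, 11) (53.4953, 11)]  |A|=279.7066
8. canonical 6-gon: [(37.3324, 5.0881) (33.4833, 1.2761) (33.6532, 0) (66, 0) (66, 11) (53.4953, 11)]
9. shoelace: 279.7066

Area of P6's cell: 279.7066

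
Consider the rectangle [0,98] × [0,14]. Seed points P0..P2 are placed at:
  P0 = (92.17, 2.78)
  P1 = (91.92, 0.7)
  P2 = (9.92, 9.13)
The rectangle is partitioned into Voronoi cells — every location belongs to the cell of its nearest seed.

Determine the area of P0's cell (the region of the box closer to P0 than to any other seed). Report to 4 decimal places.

1. box [0,98]×[0,14]: [(0, 0) (98, 0) (98, 14) (0, 14)]
2. ⊥bis P0·P1 via (92.045,1.74): [(0, 12.8031) (98, 1.0243) (98, 14) (0, 14)]  |A|=694.4596
3. ⊥bis P0·P2 via (51.045,5.955): [(51.0995, 6.6613) (98, 1.0243) (98, 14) (51.6661, 14)]  |A|=474.2988
4. canonical 4-gon: [(51.0995, 6.6613) (98, 1.0243) (98, 14) (51.6661, 14)]
5. shoelace: 474.2988

Area of P0's cell: 474.2988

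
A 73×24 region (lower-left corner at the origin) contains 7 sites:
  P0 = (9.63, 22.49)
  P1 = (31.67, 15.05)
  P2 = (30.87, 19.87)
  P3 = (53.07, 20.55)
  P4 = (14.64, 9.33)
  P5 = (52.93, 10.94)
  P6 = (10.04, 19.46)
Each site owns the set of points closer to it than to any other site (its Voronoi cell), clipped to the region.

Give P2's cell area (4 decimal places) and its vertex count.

Area of P2's cell: 138.8894 (6 vertices)

1. box [0,73]×[0,24]: [(0, 0) (73, 0) (73, 24) (0, 24)]
2. ⊥bis P2·P0 via (20.25,21.18): [(17.6374, 0) (73, 0) (73, 24) (20.5979, 24)]  |A|=1293.1769
3. ⊥bis P2·P1 via (31.27,17.46): [(19.5512, 15.515) (70.6735, 24) (20.5979, 24)]  |A|=212.4466
4. ⊥bis P2·P3 via (41.97,20.21): [(19.5512, 15.515) (41.9997, 19.2409) (41.8539, 24) (20.5979, 24)]  |A|=143.8684
5. ⊥bis P2·P4 via (22.755,14.6): [(19.9678, 18.8919) (21.9069, 15.906) (41.9997, 19.2409) (41.8539, 24) (20.5979, 24)]  |A|=139.9723
6. ⊥bis P2·P5 via (41.9,15.405): [(19.9678, 18.8919) (21.9069, 15.906) (41.9997, 19.2409) (41.8539, 24) (20.5979, 24)]  |A|=139.9723
7. ⊥bis P2·P6 via (20.455,19.665): [(20.4011, 22.4047) (20.4859, 18.094) (21.9069, 15.906) (41.9997, 19.2409) (41.8539, 24) (20.5979, 24)]  |A|=138.8894
8. canonical 6-gon: [(20.4011, 22.4047) (20.4859, 18.094) (21.9069, 15.906) (41.9997, 19.2409) (41.8539, 24) (20.5979, 24)]
9. shoelace: 138.8894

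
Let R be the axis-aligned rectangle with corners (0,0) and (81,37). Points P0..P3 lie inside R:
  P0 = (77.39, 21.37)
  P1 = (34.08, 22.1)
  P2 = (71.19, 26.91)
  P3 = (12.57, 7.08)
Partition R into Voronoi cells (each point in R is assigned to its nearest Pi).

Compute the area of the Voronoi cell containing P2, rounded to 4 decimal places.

1. box [0,81]×[0,37]: [(0, 0) (81, 0) (81, 37) (0, 37)]
2. ⊥bis P2·P0 via (74.29,24.14): [(0, 0) (52.7197, 0) (81, 31.6494) (81, 37) (0, 37)]  |A|=2549.4736
3. ⊥bis P2·P1 via (52.635,24.505): [(55.4196, 3.0215) (81, 31.6494) (81, 37) (51.0155, 37)]  |A|=577.8506
4. ⊥bis P2·P3 via (41.88,16.995): [(55.4196, 3.0215) (81, 31.6494) (81, 37) (51.0155, 37)]  |A|=577.8506
5. canonical 4-gon: [(55.4196, 3.0215) (81, 31.6494) (81, 37) (51.0155, 37)]
6. shoelace: 577.8506

Area of P2's cell: 577.8506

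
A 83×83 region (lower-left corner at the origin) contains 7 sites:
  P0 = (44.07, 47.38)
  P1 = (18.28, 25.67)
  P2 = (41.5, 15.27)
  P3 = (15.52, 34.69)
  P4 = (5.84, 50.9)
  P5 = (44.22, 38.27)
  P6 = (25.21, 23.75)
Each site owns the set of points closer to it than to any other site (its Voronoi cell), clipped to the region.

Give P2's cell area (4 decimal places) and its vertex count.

1. box [0,83]×[0,83]: [(0, 0) (83, 0) (83, 83) (0, 83)]
2. ⊥bis P2·P0 via (42.785,31.325): [(0, 34.7494) (0, 0) (83, 0) (83, 28.1063)]  |A|=2608.5114
3. ⊥bis P2·P1 via (29.89,20.47): [(35.0298, 31.9457) (20.7217, 0) (83, 0) (83, 28.1063)]  |A|=1668.8937
4. ⊥bis P2·P3 via (28.51,24.98): [(35.0298, 31.9457) (20.7217, 0) (83, 0) (83, 28.1063)]  |A|=1668.8937
5. ⊥bis P2·P4 via (23.67,33.085): [(35.0298, 31.9457) (20.7217, 0) (83, 0) (83, 28.1063)]  |A|=1668.8937
6. ⊥bis P2·P5 via (42.86,26.77): [(33.2222, 27.9098) (20.7217, 0) (83, 0) (83, 22.023)]  |A|=1417.2152
7. ⊥bis P2·P6 via (33.355,19.51): [(37.4663, 27.4079) (23.1988, 0) (83, 0) (83, 22.023)]  |A|=1320.9057
8. canonical 4-gon: [(37.4663, 27.4079) (23.1988, 0) (83, 0) (83, 22.023)]
9. shoelace: 1320.9057

Area of P2's cell: 1320.9057 (4 vertices)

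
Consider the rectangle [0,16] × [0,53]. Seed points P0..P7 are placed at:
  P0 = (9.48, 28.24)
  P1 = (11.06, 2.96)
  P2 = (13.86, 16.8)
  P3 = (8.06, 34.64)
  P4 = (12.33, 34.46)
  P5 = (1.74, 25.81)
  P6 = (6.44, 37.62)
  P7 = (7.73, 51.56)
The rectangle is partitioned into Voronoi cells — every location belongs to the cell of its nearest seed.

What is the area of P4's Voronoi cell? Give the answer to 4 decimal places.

Area of P4's cell: 68.7741

1. box [0,16]×[0,53]: [(0, 0) (16, 0) (16, 53) (0, 53)]
2. ⊥bis P4·P0 via (10.905,31.35): [(0, 36.3467) (16, 29.0155) (16, 53) (0, 53)]  |A|=325.1029
3. ⊥bis P4·P1 via (11.695,18.71): [(0, 36.3467) (16, 29.0155) (16, 53) (0, 53)]  |A|=325.1029
4. ⊥bis P4·P2 via (13.095,25.63): [(0, 36.3467) (16, 29.0155) (16, 53) (0, 53)]  |A|=325.1029
5. ⊥bis P4·P3 via (10.195,34.55): [(10.0761, 31.7298) (16, 29.0155) (16, 53) (10.9728, 53)]  |A|=124.5061
6. ⊥bis P4·P5 via (7.035,30.135): [(10.0761, 31.7298) (16, 29.0155) (16, 53) (10.9728, 53)]  |A|=124.5061
7. ⊥bis P4·P6 via (9.385,36.04): [(10.3322, 37.8056) (10.0761, 31.7298) (16, 29.0155) (16, 48.3699)]  |A|=73.1917
8. ⊥bis P4·P7 via (10.03,43.01): [(13.6463, 43.9828) (10.3322, 37.8056) (10.0761, 31.7298) (16, 29.0155) (16, 44.616)]  |A|=68.7741
9. canonical 5-gon: [(13.6463, 43.9828) (10.3322, 37.8056) (10.0761, 31.7298) (16, 29.0155) (16, 44.616)]
10. shoelace: 68.7741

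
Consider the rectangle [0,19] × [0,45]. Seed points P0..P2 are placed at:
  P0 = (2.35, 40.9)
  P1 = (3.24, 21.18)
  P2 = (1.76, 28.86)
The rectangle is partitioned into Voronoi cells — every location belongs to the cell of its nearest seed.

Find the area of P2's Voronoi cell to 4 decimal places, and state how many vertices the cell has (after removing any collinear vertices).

1. box [0,19]×[0,45]: [(0, 0) (19, 0) (19, 45) (0, 45)]
2. ⊥bis P2·P0 via (2.055,34.88): [(0, 34.9807) (0, 0) (19, 0) (19, 34.0496)]  |A|=655.7882
3. ⊥bis P2·P1 via (2.5,25.02): [(0, 34.9807) (0, 24.5382) (19, 28.1997) (19, 34.0496)]  |A|=154.778
4. canonical 4-gon: [(0, 34.9807) (0, 24.5382) (19, 28.1997) (19, 34.0496)]
5. shoelace: 154.778

Area of P2's cell: 154.7780 (4 vertices)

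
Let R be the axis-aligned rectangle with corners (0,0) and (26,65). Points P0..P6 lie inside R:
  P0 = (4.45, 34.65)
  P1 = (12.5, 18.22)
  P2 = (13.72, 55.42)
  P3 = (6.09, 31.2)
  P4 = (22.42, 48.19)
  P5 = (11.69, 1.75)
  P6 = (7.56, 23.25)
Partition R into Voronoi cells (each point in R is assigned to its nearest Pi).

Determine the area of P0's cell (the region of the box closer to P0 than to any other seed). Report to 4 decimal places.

1. box [0,26]×[0,65]: [(0, 0) (26, 0) (26, 65) (0, 65)]
2. ⊥bis P0·P1 via (8.475,26.435): [(0, 22.2826) (26, 35.0215) (26, 65) (0, 65)]  |A|=945.0465
3. ⊥bis P0·P2 via (9.085,45.035): [(0, 49.0898) (0, 22.2826) (26, 35.0215) (26, 37.4856)]  |A|=380.5259
4. ⊥bis P0·P3 via (5.27,32.925): [(20.2565, 40.049) (0, 49.0898) (0, 30.4198)]  |A|=189.0934
5. ⊥bis P0·P4 via (13.435,41.42): [(15.9945, 38.023) (11.5351, 43.9415) (0, 49.0898) (0, 30.4198)]  |A|=171.9642
6. ⊥bis P0·P5 via (8.07,18.2): [(15.9945, 38.023) (11.5351, 43.9415) (0, 49.0898) (0, 30.4198)]  |A|=171.9642
7. ⊥bis P0·P6 via (6.005,28.95): [(15.9945, 38.023) (11.5351, 43.9415) (0, 49.0898) (0, 30.4198)]  |A|=171.9642
8. canonical 4-gon: [(15.9945, 38.023) (11.5351, 43.9415) (0, 49.0898) (0, 30.4198)]
9. shoelace: 171.9642

Area of P0's cell: 171.9642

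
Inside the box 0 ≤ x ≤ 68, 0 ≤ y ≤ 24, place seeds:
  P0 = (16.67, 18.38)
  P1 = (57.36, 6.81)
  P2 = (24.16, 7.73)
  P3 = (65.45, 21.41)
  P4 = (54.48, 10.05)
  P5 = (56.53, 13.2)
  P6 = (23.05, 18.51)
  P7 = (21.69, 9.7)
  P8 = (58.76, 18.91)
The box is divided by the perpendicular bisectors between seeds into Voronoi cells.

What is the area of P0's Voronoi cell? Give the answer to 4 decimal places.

1. box [0,68]×[0,24]: [(0, 0) (68, 0) (68, 24) (0, 24)]
2. ⊥bis P0·P1 via (37.015,12.595): [(0, 0) (33.4337, 0) (40.258, 24) (0, 24)]  |A|=884.2996
3. ⊥bis P0·P2 via (20.415,13.055): [(0, 0) (1.8521, 0) (35.9777, 24) (0, 24)]  |A|=453.9576
4. ⊥bis P0·P3 via (41.06,19.895): [(0, 0) (1.8521, 0) (35.9777, 24) (0, 24)]  |A|=453.9576
5. ⊥bis P0·P4 via (35.575,14.215): [(0, 0) (1.8521, 0) (35.9777, 24) (0, 24)]  |A|=453.9576
6. ⊥bis P0·P5 via (36.6,15.79): [(0, 0) (1.8521, 0) (35.9777, 24) (0, 24)]  |A|=453.9576
7. ⊥bis P0·P6 via (19.86,18.445): [(0, 0) (1.8521, 0) (19.9761, 12.7463) (19.7468, 24) (0, 24)]  |A|=362.6294
8. ⊥bis P0·P7 via (19.18,14.04): [(0, 2.9474) (19.9408, 14.48) (19.7468, 24) (0, 24)]  |A|=303.8974
9. ⊥bis P0·P8 via (37.715,18.645): [(0, 2.9474) (19.9408, 14.48) (19.7468, 24) (0, 24)]  |A|=303.8974
10. canonical 4-gon: [(0, 2.9474) (19.9408, 14.48) (19.7468, 24) (0, 24)]
11. shoelace: 303.8974

Area of P0's cell: 303.8974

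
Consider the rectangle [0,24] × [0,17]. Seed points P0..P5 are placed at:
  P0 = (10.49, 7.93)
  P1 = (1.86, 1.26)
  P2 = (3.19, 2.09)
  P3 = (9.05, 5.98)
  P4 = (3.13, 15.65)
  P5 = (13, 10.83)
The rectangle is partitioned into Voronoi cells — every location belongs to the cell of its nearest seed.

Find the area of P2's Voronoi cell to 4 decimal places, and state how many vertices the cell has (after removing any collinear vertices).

1. box [0,24]×[0,17]: [(0, 0) (24, 0) (24, 17) (0, 17)]
2. ⊥bis P2·P0 via (6.84,5.01): [(0, 13.56) (0, 0) (10.848, 0)]  |A|=73.5494
3. ⊥bis P2·P1 via (2.525,1.675): [(0, 13.56) (0, 5.7211) (3.5703, 0) (10.848, 0)]  |A|=63.3364
4. ⊥bis P2·P3 via (6.12,4.035): [(0, 13.2543) (0, 5.7211) (3.5703, 0) (8.7985, 0)]  |A|=48.0963
5. ⊥bis P2·P4 via (3.16,8.87): [(2.9111, 8.8689) (0, 8.856) (0, 5.7211) (3.5703, 0) (8.7985, 0)]  |A|=41.6942
6. ⊥bis P2·P5 via (8.095,6.46): [(2.9111, 8.8689) (0, 8.856) (0, 5.7211) (3.5703, 0) (8.7985, 0)]  |A|=41.6942
7. canonical 5-gon: [(2.9111, 8.8689) (0, 8.856) (0, 5.7211) (3.5703, 0) (8.7985, 0)]
8. shoelace: 41.6942

Area of P2's cell: 41.6942 (5 vertices)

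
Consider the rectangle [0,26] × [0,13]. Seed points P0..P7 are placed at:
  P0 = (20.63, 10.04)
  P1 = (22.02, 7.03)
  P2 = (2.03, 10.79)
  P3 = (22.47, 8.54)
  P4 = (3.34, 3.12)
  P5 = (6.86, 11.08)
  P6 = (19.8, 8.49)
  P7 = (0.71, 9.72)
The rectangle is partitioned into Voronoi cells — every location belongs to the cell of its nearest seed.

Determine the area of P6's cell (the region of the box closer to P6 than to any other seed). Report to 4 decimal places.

1. box [0,26]×[0,13]: [(0, 0) (26, 0) (26, 13) (0, 13)]
2. ⊥bis P6·P0 via (20.215,9.265): [(0, 0) (26, 0) (26, 6.1672) (13.24, 13) (0, 13)]  |A|=294.4069
3. ⊥bis P6·P1 via (20.91,7.76): [(0, 0) (15.8066, 0) (21.461, 8.5978) (13.24, 13) (0, 13)]  |A|=236.5898
4. ⊥bis P6·P2 via (10.915,9.64): [(9.6673, 0) (15.8066, 0) (21.461, 8.5978) (13.24, 13) (11.3499, 13)]  |A|=99.9782
5. ⊥bis P6·P3 via (21.135,8.515): [(9.6673, 0) (15.8066, 0) (21.1425, 8.1136) (21.1301, 8.775) (13.24, 13) (11.3499, 13)]  |A|=99.8699
6. ⊥bis P6·P4 via (11.57,5.805): [(10.7457, 8.3317) (13.4639, 0) (15.8066, 0) (21.1425, 8.1136) (21.1301, 8.775) (13.24, 13) (11.3499, 13)]  |A|=84.0539
7. ⊥bis P6·P5 via (13.33,9.785): [(12.1671, 3.9749) (13.4639, 0) (15.8066, 0) (21.1425, 8.1136) (21.1301, 8.775) (13.9025, 12.6452)]  |A|=67.7108
8. ⊥bis P6·P7 via (10.255,9.105): [(12.1671, 3.9749) (13.4639, 0) (15.8066, 0) (21.1425, 8.1136) (21.1301, 8.775) (13.9025, 12.6452)]  |A|=67.7108
9. canonical 6-gon: [(12.1671, 3.9749) (13.4639, 0) (15.8066, 0) (21.1425, 8.1136) (21.1301, 8.775) (13.9025, 12.6452)]
10. shoelace: 67.7108

Area of P6's cell: 67.7108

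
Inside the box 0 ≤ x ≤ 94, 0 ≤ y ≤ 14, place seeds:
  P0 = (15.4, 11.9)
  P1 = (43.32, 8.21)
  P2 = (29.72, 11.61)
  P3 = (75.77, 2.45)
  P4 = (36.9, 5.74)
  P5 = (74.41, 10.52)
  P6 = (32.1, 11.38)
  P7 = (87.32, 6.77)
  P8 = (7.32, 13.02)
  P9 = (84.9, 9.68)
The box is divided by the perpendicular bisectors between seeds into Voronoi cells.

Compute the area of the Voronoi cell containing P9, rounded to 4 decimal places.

Area of P9's cell: 70.4644

1. box [0,94]×[0,14]: [(0, 0) (94, 0) (94, 14) (0, 14)]
2. ⊥bis P9·P0 via (50.15,10.79): [(49.8053, 0) (94, 0) (94, 14) (50.2525, 14)]  |A|=615.5949
3. ⊥bis P9·P1 via (64.11,8.945): [(64.4262, 0) (94, 0) (94, 14) (63.9313, 14)]  |A|=417.4973
4. ⊥bis P9·P2 via (57.31,10.645): [(64.4262, 0) (94, 0) (94, 14) (63.9313, 14)]  |A|=417.4973
5. ⊥bis P9·P3 via (80.335,6.065): [(85.1378, 0) (94, 0) (94, 14) (74.0513, 14)]  |A|=201.6759
6. ⊥bis P9·P4 via (60.9,7.71): [(85.1378, 0) (94, 0) (94, 14) (74.0513, 14)]  |A|=201.6759
7. ⊥bis P9·P5 via (79.655,10.1): [(79.424, 7.2154) (85.1378, 0) (94, 0) (94, 14) (79.9673, 14)]  |A|=181.6071
8. ⊥bis P9·P6 via (58.5,10.53): [(79.424, 7.2154) (85.1378, 0) (94, 0) (94, 14) (79.9673, 14)]  |A|=181.6071
9. ⊥bis P9·P7 via (86.11,8.225): [(79.424, 7.2154) (81.5967, 4.4717) (93.0543, 14) (79.9673, 14)]  |A|=70.4644
10. ⊥bis P9·P8 via (46.11,11.35): [(79.424, 7.2154) (81.5967, 4.4717) (93.0543, 14) (79.9673, 14)]  |A|=70.4644
11. canonical 4-gon: [(79.424, 7.2154) (81.5967, 4.4717) (93.0543, 14) (79.9673, 14)]
12. shoelace: 70.4644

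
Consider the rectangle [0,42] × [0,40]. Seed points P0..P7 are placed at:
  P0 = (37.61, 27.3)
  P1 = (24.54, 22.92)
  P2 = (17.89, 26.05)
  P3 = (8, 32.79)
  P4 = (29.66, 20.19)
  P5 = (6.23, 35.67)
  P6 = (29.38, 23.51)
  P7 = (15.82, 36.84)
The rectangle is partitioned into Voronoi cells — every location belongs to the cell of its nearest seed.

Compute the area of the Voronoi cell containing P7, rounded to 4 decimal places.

Area of P7's cell: 131.0014

1. box [0,42]×[0,40]: [(0, 0) (42, 0) (42, 40) (0, 40)]
2. ⊥bis P7·P0 via (26.715,32.07): [(0, 0) (12.6743, 0) (30.1869, 40) (0, 40)]  |A|=857.2227
3. ⊥bis P7·P1 via (20.18,29.88): [(0, 17.2385) (27.8635, 34.6932) (30.1869, 40) (0, 40)]  |A|=397.2049
4. ⊥bis P7·P2 via (16.855,31.445): [(0, 28.2115) (25.2488, 33.0553) (27.8635, 34.6932) (30.1869, 40) (0, 40)]  |A|=258.6776
5. ⊥bis P7·P3 via (11.91,34.815): [(13.9445, 30.8866) (25.2488, 33.0553) (27.8635, 34.6932) (30.1869, 40) (9.2247, 40)]  |A|=134.451
6. ⊥bis P7·P4 via (22.74,28.515): [(13.9445, 30.8866) (25.2488, 33.0553) (27.8635, 34.6932) (30.1869, 40) (9.2247, 40)]  |A|=134.451
7. ⊥bis P7·P5 via (11.025,36.255): [(10.9821, 36.6067) (13.9445, 30.8866) (25.2488, 33.0553) (27.8635, 34.6932) (30.1869, 40) (10.5681, 40)]  |A|=132.1717
8. ⊥bis P7·P6 via (22.6,30.175): [(10.9821, 36.6067) (13.9445, 30.8866) (25.2488, 33.0553) (25.7242, 33.3531) (28.5235, 36.2007) (30.1869, 40) (10.5681, 40)]  |A|=131.0014
9. canonical 7-gon: [(10.9821, 36.6067) (13.9445, 30.8866) (25.2488, 33.0553) (25.7242, 33.3531) (28.5235, 36.2007) (30.1869, 40) (10.5681, 40)]
10. shoelace: 131.0014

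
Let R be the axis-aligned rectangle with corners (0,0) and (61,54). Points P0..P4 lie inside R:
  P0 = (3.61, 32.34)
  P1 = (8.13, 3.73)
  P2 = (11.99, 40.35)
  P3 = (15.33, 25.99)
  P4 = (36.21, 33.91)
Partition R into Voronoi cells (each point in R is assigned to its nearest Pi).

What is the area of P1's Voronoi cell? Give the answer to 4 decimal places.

Area of P1's cell: 477.5858

1. box [0,61]×[0,54]: [(0, 0) (61, 0) (61, 54) (0, 54)]
2. ⊥bis P1·P0 via (5.87,18.035): [(0, 17.1076) (0, 0) (61, 0) (61, 26.7448)]  |A|=1337.499
3. ⊥bis P1·P2 via (10.06,22.04): [(22.7522, 20.7022) (0, 17.1076) (0, 0) (61, 0) (61, 16.6706)]  |A|=1144.8402
4. ⊥bis P1·P3 via (11.73,14.86): [(3.2122, 17.6151) (0, 17.1076) (0, 0) (57.6722, 0)]  |A|=535.4266
5. ⊥bis P1·P4 via (22.17,18.82): [(34.2577, 7.5734) (3.2122, 17.6151) (0, 17.1076) (0, 0) (42.3975, 0)]  |A|=477.5858
6. canonical 5-gon: [(34.2577, 7.5734) (3.2122, 17.6151) (0, 17.1076) (0, 0) (42.3975, 0)]
7. shoelace: 477.5858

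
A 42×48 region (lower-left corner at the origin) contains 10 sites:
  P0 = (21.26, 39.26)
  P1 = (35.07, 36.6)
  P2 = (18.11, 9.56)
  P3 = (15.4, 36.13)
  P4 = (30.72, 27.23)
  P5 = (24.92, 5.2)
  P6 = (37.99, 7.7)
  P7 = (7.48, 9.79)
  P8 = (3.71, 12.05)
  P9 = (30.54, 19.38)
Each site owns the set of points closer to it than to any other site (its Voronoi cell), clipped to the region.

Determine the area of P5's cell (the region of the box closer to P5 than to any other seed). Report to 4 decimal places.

1. box [0,42]×[0,48]: [(0, 0) (42, 0) (42, 48) (0, 48)]
2. ⊥bis P5·P0 via (23.09,22.23): [(0, 19.7488) (0, 0) (42, 0) (42, 24.262)]  |A|=924.2274
3. ⊥bis P5·P1 via (29.995,20.9): [(25.1843, 22.455) (0, 19.7488) (0, 0) (42, 0) (42, 17.0194)]  |A|=863.3326
4. ⊥bis P5·P2 via (21.515,7.38): [(30.1408, 20.8529) (16.7901, 0) (42, 0) (42, 17.0194)]  |A|=363.768
5. ⊥bis P5·P3 via (20.16,20.665): [(30.1408, 20.8529) (16.7901, 0) (42, 0) (42, 17.0194)]  |A|=363.768
6. ⊥bis P5·P4 via (27.82,16.215): [(27.265, 16.3611) (16.7901, 0) (42, 0) (42, 12.4817)]  |A|=298.1903
7. ⊥bis P5·P6 via (31.455,6.45): [(29.6809, 15.7251) (27.265, 16.3611) (16.7901, 0) (32.6887, 0)]  |A|=148.0983
8. ⊥bis P5·P7 via (16.2,7.495): [(29.6809, 15.7251) (27.265, 16.3611) (16.7901, 0) (32.6887, 0)]  |A|=148.0983
9. ⊥bis P5·P8 via (14.315,8.625): [(29.6809, 15.7251) (27.265, 16.3611) (16.7901, 0) (32.6887, 0)]  |A|=148.0983
10. ⊥bis P5·P9 via (27.73,12.29): [(30.5519, 11.1716) (25.2802, 13.2609) (16.7901, 0) (32.6887, 0)]  |A|=132.6299
11. canonical 4-gon: [(30.5519, 11.1716) (25.2802, 13.2609) (16.7901, 0) (32.6887, 0)]
12. shoelace: 132.6299

Area of P5's cell: 132.6299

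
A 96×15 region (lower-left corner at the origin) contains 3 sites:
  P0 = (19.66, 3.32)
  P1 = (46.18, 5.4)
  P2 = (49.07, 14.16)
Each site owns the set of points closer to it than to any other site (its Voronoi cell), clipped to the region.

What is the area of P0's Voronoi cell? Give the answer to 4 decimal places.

1. box [0,96]×[0,15]: [(0, 0) (96, 0) (96, 15) (0, 15)]
2. ⊥bis P0·P1 via (32.92,4.36): [(0, 0) (33.262, 0) (32.0855, 15) (0, 15)]  |A|=490.1059
3. ⊥bis P0·P2 via (34.365,8.74): [(0, 0) (33.262, 0) (32.093, 14.9041) (32.0577, 15) (0, 15)]  |A|=490.1045
4. canonical 5-gon: [(0, 0) (33.262, 0) (32.093, 14.9041) (32.0577, 15) (0, 15)]
5. shoelace: 490.1045

Area of P0's cell: 490.1045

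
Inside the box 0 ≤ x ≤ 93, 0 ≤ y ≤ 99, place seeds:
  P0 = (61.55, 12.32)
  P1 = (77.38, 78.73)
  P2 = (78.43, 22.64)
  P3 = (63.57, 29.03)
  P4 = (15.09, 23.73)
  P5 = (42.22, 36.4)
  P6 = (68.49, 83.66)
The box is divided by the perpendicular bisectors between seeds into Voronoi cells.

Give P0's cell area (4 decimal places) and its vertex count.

Area of P0's cell: 759.7406 (5 vertices)

1. box [0,93]×[0,99]: [(0, 0) (93, 0) (93, 99) (0, 99)]
2. ⊥bis P0·P1 via (69.465,45.525): [(0, 62.0832) (0, 0) (93, 0) (93, 39.915)]  |A|=4742.9177
3. ⊥bis P0·P2 via (69.99,17.48): [(50.0086, 50.1628) (0, 62.0832) (0, 0) (80.6768, 0)]  |A|=3575.8338
4. ⊥bis P0·P3 via (62.56,20.675): [(68.4737, 19.9601) (0, 28.2376) (0, 0) (80.6768, 0)]  |A|=1771.9265
5. ⊥bis P0·P4 via (38.32,18.025): [(68.4737, 19.9601) (39.6509, 23.4444) (33.8933, 0) (80.6768, 0)]  |A|=814.7992
6. ⊥bis P0·P5 via (51.885,24.36): [(68.4737, 19.9601) (49.2925, 22.2789) (36.9269, 12.3525) (33.8933, 0) (80.6768, 0)]  |A|=759.7406
7. ⊥bis P0·P6 via (65.02,47.99): [(68.4737, 19.9601) (49.2925, 22.2789) (36.9269, 12.3525) (33.8933, 0) (80.6768, 0)]  |A|=759.7406
8. canonical 5-gon: [(68.4737, 19.9601) (49.2925, 22.2789) (36.9269, 12.3525) (33.8933, 0) (80.6768, 0)]
9. shoelace: 759.7406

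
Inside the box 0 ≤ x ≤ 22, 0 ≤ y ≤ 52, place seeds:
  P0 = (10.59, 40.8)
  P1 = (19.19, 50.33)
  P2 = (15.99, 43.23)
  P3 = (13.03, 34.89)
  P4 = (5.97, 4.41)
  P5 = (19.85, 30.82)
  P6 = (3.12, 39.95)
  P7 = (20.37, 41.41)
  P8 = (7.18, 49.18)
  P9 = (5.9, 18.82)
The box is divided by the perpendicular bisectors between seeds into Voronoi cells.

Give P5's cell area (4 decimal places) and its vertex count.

1. box [0,22]×[0,52]: [(0, 0) (22, 0) (22, 52) (0, 52)]
2. ⊥bis P5·P0 via (15.22,35.81): [(0, 21.688) (0, 0) (22, 0) (22, 42.1009)]  |A|=701.6779
3. ⊥bis P5·P1 via (19.52,40.575): [(20.3871, 40.6043) (0, 21.688) (0, 0) (22, 0) (22, 40.6589)]  |A|=700.515
4. ⊥bis P5·P2 via (17.92,37.025): [(15.8283, 36.3744) (0, 21.688) (0, 0) (22, 0) (22, 38.294)]  |A|=689.9305
5. ⊥bis P5·P3 via (16.44,32.855): [(19.1584, 37.4102) (0, 5.3069) (0, 0) (22, 0) (22, 38.294)]  |A|=516.7557
6. ⊥bis P5·P4 via (12.91,17.615): [(19.1584, 37.4102) (8.6738, 19.8414) (22, 12.8377) (22, 38.294)]  |A|=189.9465
7. ⊥bis P5·P6 via (11.485,35.385): [(19.1584, 37.4102) (8.6738, 19.8414) (22, 12.8377) (22, 38.294)]  |A|=189.9465
8. ⊥bis P5·P7 via (20.11,36.115): [(18.4346, 36.1973) (8.6738, 19.8414) (22, 12.8377) (22, 36.0222)]  |A|=184.493
9. ⊥bis P5·P8 via (13.515,40): [(18.4346, 36.1973) (8.6738, 19.8414) (22, 12.8377) (22, 36.0222)]  |A|=184.493
10. ⊥bis P5·P9 via (12.875,24.82): [(18.4346, 36.1973) (12.1488, 25.6643) (22, 14.2122) (22, 36.0222)]  |A|=126.7554
11. canonical 4-gon: [(18.4346, 36.1973) (12.1488, 25.6643) (22, 14.2122) (22, 36.0222)]
12. shoelace: 126.7554

Area of P5's cell: 126.7554 (4 vertices)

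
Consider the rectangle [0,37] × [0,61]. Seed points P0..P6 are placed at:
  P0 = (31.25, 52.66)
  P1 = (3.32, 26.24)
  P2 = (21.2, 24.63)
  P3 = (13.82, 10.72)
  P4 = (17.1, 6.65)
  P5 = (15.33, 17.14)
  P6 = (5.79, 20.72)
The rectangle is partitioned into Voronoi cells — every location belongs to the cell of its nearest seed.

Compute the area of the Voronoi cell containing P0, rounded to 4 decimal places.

Area of P0's cell: 657.6588

1. box [0,37]×[0,61]: [(0, 0) (37, 0) (37, 61) (0, 61)]
2. ⊥bis P0·P1 via (17.285,39.45): [(0, 57.7229) (37, 18.6082) (37, 61) (0, 61)]  |A|=844.8743
3. ⊥bis P0·P2 via (26.225,38.645): [(0, 57.7229) (13.849, 43.0823) (37, 34.7817) (37, 61) (0, 61)]  |A|=657.6588
4. ⊥bis P0·P3 via (22.535,31.69): [(0, 57.7229) (13.849, 43.0823) (37, 34.7817) (37, 61) (0, 61)]  |A|=657.6588
5. ⊥bis P0·P4 via (24.175,29.655): [(0, 57.7229) (13.849, 43.0823) (37, 34.7817) (37, 61) (0, 61)]  |A|=657.6588
6. ⊥bis P0·P5 via (23.29,34.9): [(0, 57.7229) (13.849, 43.0823) (37, 34.7817) (37, 61) (0, 61)]  |A|=657.6588
7. ⊥bis P0·P6 via (18.52,36.69): [(0, 57.7229) (13.849, 43.0823) (37, 34.7817) (37, 61) (0, 61)]  |A|=657.6588
8. canonical 5-gon: [(0, 57.7229) (13.849, 43.0823) (37, 34.7817) (37, 61) (0, 61)]
9. shoelace: 657.6588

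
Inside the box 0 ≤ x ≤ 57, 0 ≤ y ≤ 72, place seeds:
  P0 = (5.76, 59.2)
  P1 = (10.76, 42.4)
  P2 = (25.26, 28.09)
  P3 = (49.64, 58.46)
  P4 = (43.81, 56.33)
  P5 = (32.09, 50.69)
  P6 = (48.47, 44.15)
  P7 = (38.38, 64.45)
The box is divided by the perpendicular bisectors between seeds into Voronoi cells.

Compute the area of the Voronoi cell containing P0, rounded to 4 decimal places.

Area of P0's cell: 424.7102

1. box [0,57]×[0,72]: [(0, 0) (57, 0) (57, 72) (0, 72)]
2. ⊥bis P0·P1 via (8.26,50.8): [(0, 48.3417) (57, 65.306) (57, 72) (0, 72)]  |A|=865.0429
3. ⊥bis P0·P2 via (15.51,43.645): [(0, 48.3417) (43.7999, 61.3774) (57, 69.6513) (57, 72) (0, 72)]  |A|=836.3636
4. ⊥bis P0·P3 via (27.7,58.83): [(0, 48.3417) (27.662, 56.5744) (27.9221, 72) (0, 72)]  |A|=542.5756
5. ⊥bis P0·P4 via (24.785,57.765): [(0, 48.3417) (24.6271, 55.6712) (25.8587, 72) (0, 72)]  |A|=502.4391
6. ⊥bis P0·P5 via (18.925,54.945): [(0, 48.3417) (18.5778, 53.8708) (24.4373, 72) (0, 72)]  |A|=441.2743
7. ⊥bis P0·P6 via (27.115,51.675): [(0, 48.3417) (18.5778, 53.8708) (24.4373, 72) (0, 72)]  |A|=441.2743
8. ⊥bis P0·P7 via (22.07,61.825): [(0, 48.3417) (18.5778, 53.8708) (21.7637, 63.728) (20.4324, 72) (0, 72)]  |A|=424.7102
9. canonical 5-gon: [(0, 48.3417) (18.5778, 53.8708) (21.7637, 63.728) (20.4324, 72) (0, 72)]
10. shoelace: 424.7102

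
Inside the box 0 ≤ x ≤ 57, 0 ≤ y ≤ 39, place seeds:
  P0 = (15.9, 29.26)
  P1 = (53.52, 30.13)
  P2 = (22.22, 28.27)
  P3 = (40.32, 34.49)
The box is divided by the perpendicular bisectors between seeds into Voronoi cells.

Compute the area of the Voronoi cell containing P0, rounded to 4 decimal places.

Area of P0's cell: 686.7385

1. box [0,57]×[0,39]: [(0, 0) (57, 0) (57, 39) (0, 39)]
2. ⊥bis P0·P1 via (34.71,29.695): [(0, 0) (35.3967, 0) (34.4948, 39) (0, 39)]  |A|=1362.885
3. ⊥bis P0·P2 via (19.06,28.765): [(0, 0) (14.5541, 0) (20.6633, 39) (0, 39)]  |A|=686.7385
4. ⊥bis P0·P3 via (28.11,31.875): [(0, 0) (14.5541, 0) (20.6633, 39) (0, 39)]  |A|=686.7385
5. canonical 4-gon: [(0, 0) (14.5541, 0) (20.6633, 39) (0, 39)]
6. shoelace: 686.7385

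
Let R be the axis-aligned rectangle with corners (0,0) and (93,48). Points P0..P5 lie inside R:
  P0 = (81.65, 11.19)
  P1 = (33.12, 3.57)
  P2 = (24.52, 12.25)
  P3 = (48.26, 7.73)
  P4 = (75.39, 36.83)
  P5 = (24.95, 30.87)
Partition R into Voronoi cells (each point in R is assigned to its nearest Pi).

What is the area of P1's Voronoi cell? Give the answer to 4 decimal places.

Area of P1's cell: 178.4239

1. box [0,93]×[0,48]: [(0, 0) (93, 0) (93, 48) (0, 48)]
2. ⊥bis P1·P0 via (57.385,7.38): [(0, 0) (58.5438, 0) (51.007, 48) (0, 48)]  |A|=2629.2187
3. ⊥bis P1·P2 via (28.82,7.91): [(20.8364, 0) (58.5438, 0) (53.4674, 32.3302)]  |A|=609.544
4. ⊥bis P1·P3 via (40.69,5.65): [(37.6619, 16.6704) (20.8364, 0) (42.2424, 0)]  |A|=178.4239
5. ⊥bis P1·P4 via (54.255,20.2): [(37.6619, 16.6704) (20.8364, 0) (42.2424, 0)]  |A|=178.4239
6. ⊥bis P1·P5 via (29.035,17.22): [(37.6619, 16.6704) (20.8364, 0) (42.2424, 0)]  |A|=178.4239
7. canonical 3-gon: [(37.6619, 16.6704) (20.8364, 0) (42.2424, 0)]
8. shoelace: 178.4239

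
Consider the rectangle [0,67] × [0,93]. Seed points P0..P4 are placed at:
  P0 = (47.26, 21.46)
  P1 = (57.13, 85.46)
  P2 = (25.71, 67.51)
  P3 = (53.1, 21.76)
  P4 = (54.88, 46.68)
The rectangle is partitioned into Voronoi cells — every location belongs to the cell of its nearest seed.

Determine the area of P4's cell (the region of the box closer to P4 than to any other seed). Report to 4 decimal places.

Area of P4's cell: 925.0152

1. box [0,67]×[0,93]: [(0, 0) (67, 0) (67, 93) (0, 93)]
2. ⊥bis P4·P0 via (51.07,34.07): [(0, 49.5003) (67, 29.2569) (67, 93) (0, 93)]  |A|=3592.6325
3. ⊥bis P4·P1 via (56.005,66.07): [(0, 69.3194) (0, 49.5003) (67, 29.2569) (67, 65.4321)]  |A|=1875.8064
4. ⊥bis P4·P2 via (40.295,57.095): [(47.074, 66.5882) (28.6832, 40.834) (67, 29.2569) (67, 65.4321)]  |A|=960.2792
5. ⊥bis P4·P3 via (53.99,34.22): [(47.074, 66.5882) (28.6832, 40.834) (49.5158, 34.5396) (67, 33.2907) (67, 65.4321)]  |A|=925.0152
6. canonical 5-gon: [(47.074, 66.5882) (28.6832, 40.834) (49.5158, 34.5396) (67, 33.2907) (67, 65.4321)]
7. shoelace: 925.0152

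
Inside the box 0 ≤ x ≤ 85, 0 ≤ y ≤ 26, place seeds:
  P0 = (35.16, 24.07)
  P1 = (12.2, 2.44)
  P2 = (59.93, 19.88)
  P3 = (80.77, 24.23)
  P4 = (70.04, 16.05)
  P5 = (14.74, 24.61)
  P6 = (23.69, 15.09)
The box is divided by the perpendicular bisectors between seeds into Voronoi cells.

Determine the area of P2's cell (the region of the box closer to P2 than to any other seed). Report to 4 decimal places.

1. box [0,85]×[0,26]: [(0, 0) (85, 0) (85, 26) (0, 26)]
2. ⊥bis P2·P0 via (47.545,21.975): [(43.8278, 0) (85, 0) (85, 26) (48.2259, 26)]  |A|=1013.3026
3. ⊥bis P2·P1 via (36.065,11.16): [(43.8278, 0) (85, 0) (85, 26) (48.2259, 26)]  |A|=1013.3026
4. ⊥bis P2·P3 via (70.35,22.055): [(43.8278, 0) (74.9536, 0) (69.5265, 26) (48.2259, 26)]  |A|=681.5447
5. ⊥bis P2·P4 via (64.985,17.965): [(43.8278, 0) (58.1793, 0) (68.0289, 26) (48.2259, 26)]  |A|=444.0091
6. ⊥bis P2·P5 via (37.335,22.245): [(43.8278, 0) (58.1793, 0) (68.0289, 26) (48.2259, 26)]  |A|=444.0091
7. ⊥bis P2·P6 via (41.81,17.485): [(43.9924, 0.9733) (44.1211, 0) (58.1793, 0) (68.0289, 26) (48.2259, 26)]  |A|=443.8664
8. canonical 5-gon: [(43.9924, 0.9733) (44.1211, 0) (58.1793, 0) (68.0289, 26) (48.2259, 26)]
9. shoelace: 443.8664

Area of P2's cell: 443.8664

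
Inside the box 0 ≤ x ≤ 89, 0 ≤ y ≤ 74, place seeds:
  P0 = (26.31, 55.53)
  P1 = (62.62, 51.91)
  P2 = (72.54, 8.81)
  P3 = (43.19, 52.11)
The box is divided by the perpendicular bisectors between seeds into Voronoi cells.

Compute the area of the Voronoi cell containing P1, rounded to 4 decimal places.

1. box [0,89]×[0,74]: [(0, 0) (89, 0) (89, 74) (0, 74)]
2. ⊥bis P1·P0 via (44.465,53.72): [(39.1093, 0) (89, 0) (89, 74) (46.4869, 74)]  |A|=3418.9432
3. ⊥bis P1·P2 via (67.58,30.36): [(41.5385, 24.3662) (89, 35.2901) (89, 74) (46.4869, 74)]  |A|=1973.659
4. ⊥bis P1·P3 via (52.905,52.01): [(52.6468, 26.9229) (89, 35.2901) (89, 74) (53.1314, 74)]  |A|=1547.9108
5. canonical 4-gon: [(52.6468, 26.9229) (89, 35.2901) (89, 74) (53.1314, 74)]
6. shoelace: 1547.9108

Area of P1's cell: 1547.9108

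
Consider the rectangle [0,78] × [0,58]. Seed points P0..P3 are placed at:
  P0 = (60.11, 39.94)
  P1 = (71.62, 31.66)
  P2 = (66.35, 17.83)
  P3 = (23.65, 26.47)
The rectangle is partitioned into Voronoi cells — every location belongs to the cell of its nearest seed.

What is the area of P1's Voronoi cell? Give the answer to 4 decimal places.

Area of P1's cell: 277.6129

1. box [0,78]×[0,58]: [(0, 0) (78, 0) (78, 58) (0, 58)]
2. ⊥bis P1·P0 via (65.865,35.8): [(40.1114, 0) (78, 0) (78, 52.6688)]  |A|=997.7741
3. ⊥bis P1·P2 via (68.985,24.745): [(60.2946, 28.0565) (78, 21.3098) (78, 52.6688)]  |A|=277.6129
4. ⊥bis P1·P3 via (47.635,29.065): [(60.2946, 28.0565) (78, 21.3098) (78, 52.6688)]  |A|=277.6129
5. canonical 3-gon: [(60.2946, 28.0565) (78, 21.3098) (78, 52.6688)]
6. shoelace: 277.6129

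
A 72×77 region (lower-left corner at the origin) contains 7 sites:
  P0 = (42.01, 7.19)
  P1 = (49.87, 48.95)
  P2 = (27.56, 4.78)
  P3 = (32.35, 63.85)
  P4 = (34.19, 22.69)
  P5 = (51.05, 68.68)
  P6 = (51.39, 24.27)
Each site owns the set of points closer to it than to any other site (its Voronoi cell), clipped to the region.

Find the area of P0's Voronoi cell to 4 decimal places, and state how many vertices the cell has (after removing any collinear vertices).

Area of P0's cell: 411.2177 (5 vertices)

1. box [0,72]×[0,77]: [(0, 0) (72, 0) (72, 77) (0, 77)]
2. ⊥bis P0·P1 via (45.94,28.07): [(0, 36.7168) (0, 0) (72, 0) (72, 23.165)]  |A|=2155.7441
3. ⊥bis P0·P2 via (34.785,5.985): [(30.6207, 30.9534) (35.7832, 0) (72, 0) (72, 23.165)]  |A|=1039.7922
4. ⊥bis P0·P3 via (37.18,35.52): [(30.6207, 30.9534) (35.7832, 0) (72, 0) (72, 23.165)]  |A|=1039.7922
5. ⊥bis P0·P4 via (38.1,14.94): [(59.184, 25.5772) (33.6647, 12.7023) (35.7832, 0) (72, 0) (72, 23.165)]  |A|=787.3192
6. ⊥bis P0·P5 via (46.53,37.935): [(59.184, 25.5772) (33.6647, 12.7023) (35.7832, 0) (72, 0) (72, 23.165)]  |A|=787.3192
7. ⊥bis P0·P6 via (46.7,15.73): [(43.332, 17.5796) (33.6647, 12.7023) (35.7832, 0) (72, 0) (72, 1.8357)]  |A|=411.2177
8. canonical 5-gon: [(43.332, 17.5796) (33.6647, 12.7023) (35.7832, 0) (72, 0) (72, 1.8357)]
9. shoelace: 411.2177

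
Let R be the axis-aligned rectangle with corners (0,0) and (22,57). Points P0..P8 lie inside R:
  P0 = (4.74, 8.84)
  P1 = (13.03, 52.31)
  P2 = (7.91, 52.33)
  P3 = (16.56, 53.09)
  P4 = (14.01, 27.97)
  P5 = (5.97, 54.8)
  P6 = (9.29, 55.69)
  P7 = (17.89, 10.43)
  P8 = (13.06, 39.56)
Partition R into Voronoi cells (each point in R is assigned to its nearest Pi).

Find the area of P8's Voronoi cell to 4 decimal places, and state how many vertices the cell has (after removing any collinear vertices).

Area of P8's cell: 246.0764 (6 vertices)

1. box [0,22]×[0,57]: [(0, 0) (22, 0) (22, 57) (0, 57)]
2. ⊥bis P8·P0 via (8.9,24.2): [(0, 26.6104) (22, 20.6521) (22, 57) (0, 57)]  |A|=734.1125
3. ⊥bis P8·P1 via (13.045,45.935): [(0, 45.9043) (0, 26.6104) (22, 20.6521) (22, 45.9561)]  |A|=490.5766
4. ⊥bis P8·P2 via (10.485,45.945): [(10.445, 45.9289) (0, 41.7165) (0, 26.6104) (22, 20.6521) (22, 45.9561)]  |A|=468.7058
5. ⊥bis P8·P3 via (14.81,46.325): [(16.2881, 45.9426) (10.445, 45.9289) (0, 41.7165) (0, 26.6104) (22, 20.6521) (22, 44.4651)]  |A|=464.4476
6. ⊥bis P8·P4 via (13.535,33.765): [(16.2881, 45.9426) (10.445, 45.9289) (0, 41.7165) (0, 32.6556) (22, 34.4589) (22, 44.4651)]  |A|=246.0764
7. ⊥bis P8·P5 via (9.515,47.18): [(16.2881, 45.9426) (10.445, 45.9289) (0, 41.7165) (0, 32.6556) (22, 34.4589) (22, 44.4651)]  |A|=246.0764
8. ⊥bis P8·P6 via (11.175,47.625): [(16.2881, 45.9426) (10.445, 45.9289) (0, 41.7165) (0, 32.6556) (22, 34.4589) (22, 44.4651)]  |A|=246.0764
9. ⊥bis P8·P7 via (15.475,24.995): [(16.2881, 45.9426) (10.445, 45.9289) (0, 41.7165) (0, 32.6556) (22, 34.4589) (22, 44.4651)]  |A|=246.0764
10. canonical 6-gon: [(16.2881, 45.9426) (10.445, 45.9289) (0, 41.7165) (0, 32.6556) (22, 34.4589) (22, 44.4651)]
11. shoelace: 246.0764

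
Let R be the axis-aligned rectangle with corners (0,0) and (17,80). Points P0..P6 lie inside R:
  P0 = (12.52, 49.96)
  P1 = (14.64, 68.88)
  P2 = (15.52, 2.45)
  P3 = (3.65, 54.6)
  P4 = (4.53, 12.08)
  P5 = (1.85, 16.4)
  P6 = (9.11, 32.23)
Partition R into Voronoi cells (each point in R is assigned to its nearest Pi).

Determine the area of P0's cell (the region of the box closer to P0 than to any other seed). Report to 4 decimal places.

Area of P0's cell: 179.5088

1. box [0,17]×[0,80]: [(0, 0) (17, 0) (17, 80) (0, 80)]
2. ⊥bis P0·P1 via (13.58,59.42): [(0, 60.9416) (0, 0) (17, 0) (17, 59.0368)]  |A|=1019.8167
3. ⊥bis P0·P2 via (14.02,26.205): [(0, 60.9416) (0, 25.3197) (17, 26.3932) (17, 59.0368)]  |A|=580.2572
4. ⊥bis P0·P3 via (8.085,52.28): [(11.9175, 59.6063) (0, 36.8244) (0, 25.3197) (17, 26.3932) (17, 59.0368)]  |A|=436.549
5. ⊥bis P0·P4 via (8.525,31.02): [(11.9175, 59.6063) (0, 36.8244) (0, 32.8182) (17, 29.2324) (17, 59.0368)]  |A|=348.6788
6. ⊥bis P0·P5 via (7.185,33.18): [(11.9175, 59.6063) (0, 36.8244) (0, 35.4644) (17, 30.0594) (17, 59.0368)]  |A|=319.156
7. ⊥bis P0·P6 via (10.815,41.095): [(11.9175, 59.6063) (3.0184, 42.5945) (17, 39.9054) (17, 59.0368)]  |A|=179.5088
8. canonical 4-gon: [(11.9175, 59.6063) (3.0184, 42.5945) (17, 39.9054) (17, 59.0368)]
9. shoelace: 179.5088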